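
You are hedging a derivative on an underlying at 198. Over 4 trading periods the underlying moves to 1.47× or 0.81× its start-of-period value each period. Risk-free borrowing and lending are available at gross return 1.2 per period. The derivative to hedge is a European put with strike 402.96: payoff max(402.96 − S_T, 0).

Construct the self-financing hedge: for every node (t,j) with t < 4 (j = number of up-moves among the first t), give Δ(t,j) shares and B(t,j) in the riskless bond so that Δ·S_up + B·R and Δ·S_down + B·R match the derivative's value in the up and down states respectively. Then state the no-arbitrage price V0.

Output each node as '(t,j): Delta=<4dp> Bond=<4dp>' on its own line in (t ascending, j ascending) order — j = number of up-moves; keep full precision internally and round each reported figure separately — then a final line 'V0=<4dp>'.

Risk-neutral probability p* = (R−d)/(u−d) = (1.2−0.81)/(1.47−0.81) = 0.5909.
Terminal payoffs: V(4,0)=317.7275, V(4,1)=248.2788, V(4,2)=122.2422, V(4,3)=0.0000, V(4,4)=0.0000
  t=3,j=0: stock 105.2253 → up 154.6812 (V=248.2788), down 85.2325 (V=317.7275). Price 230.5747; hedge Δ=-1.0000, bond B=335.8000.
  t=3,j=1: stock 190.9645 → up 280.7178 (V=122.2422), down 154.6812 (V=248.2788). Price 144.8355; hedge Δ=-1.0000, bond B=335.8000.
  t=3,j=2: stock 346.5651 → up 509.4508 (V=0.0000), down 280.7178 (V=122.2422). Price 41.6735; hedge Δ=-0.5344, bond B=226.8890.
  t=3,j=3: stock 628.9516 → up 924.5588 (V=0.0000), down 509.4508 (V=0.0000). Price 0.0000; hedge Δ=0.0000, bond B=0.0000.
  t=2,j=0: stock 129.9078 → up 190.9645 (V=144.8355), down 105.2253 (V=230.5747). Price 149.9255; hedge Δ=-1.0000, bond B=279.8333.
  t=2,j=1: stock 235.7586 → up 346.5651 (V=41.6735), down 190.9645 (V=144.8355). Price 69.8968; hedge Δ=-0.6630, bond B=226.2029.
  t=2,j=2: stock 427.8582 → up 628.9516 (V=0.0000), down 346.5651 (V=41.6735). Price 14.2069; hedge Δ=-0.1476, bond B=77.3485.
  t=1,j=0: stock 160.3800 → up 235.7586 (V=69.8968), down 129.9078 (V=149.9255). Price 85.5298; hedge Δ=-0.7561, bond B=206.7855.
  t=1,j=1: stock 291.0600 → up 427.8582 (V=14.2069), down 235.7586 (V=69.8968). Price 30.8243; hedge Δ=-0.2899, bond B=115.2029.
  t=0,j=0: stock 198.0000 → up 291.0600 (V=30.8243), down 160.3800 (V=85.5298). Price 44.3365; hedge Δ=-0.4186, bond B=127.2238.
Check: Δ(0,0)·S0 + B(0,0) = 44.3365 = V0.

(0,0): Delta=-0.4186 Bond=127.2238
(1,0): Delta=-0.7561 Bond=206.7855
(1,1): Delta=-0.2899 Bond=115.2029
(2,0): Delta=-1.0000 Bond=279.8333
(2,1): Delta=-0.6630 Bond=226.2029
(2,2): Delta=-0.1476 Bond=77.3485
(3,0): Delta=-1.0000 Bond=335.8000
(3,1): Delta=-1.0000 Bond=335.8000
(3,2): Delta=-0.5344 Bond=226.8890
(3,3): Delta=0.0000 Bond=0.0000
V0=44.3365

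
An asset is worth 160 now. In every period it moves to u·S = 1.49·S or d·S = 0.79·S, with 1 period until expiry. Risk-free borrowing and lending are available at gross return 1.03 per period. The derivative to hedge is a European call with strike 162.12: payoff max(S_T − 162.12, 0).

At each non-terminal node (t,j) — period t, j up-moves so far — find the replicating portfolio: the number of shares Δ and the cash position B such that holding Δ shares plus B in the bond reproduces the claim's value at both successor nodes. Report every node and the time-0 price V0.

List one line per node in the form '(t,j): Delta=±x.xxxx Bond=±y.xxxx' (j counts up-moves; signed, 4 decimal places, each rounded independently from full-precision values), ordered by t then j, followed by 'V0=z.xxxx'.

Risk-neutral probability p* = (R−d)/(u−d) = (1.03−0.79)/(1.49−0.79) = 0.3429.
At expiry t=1: V(1,0)=0.0000, V(1,1)=76.2800
  t=0,j=0: stock 160.0000 → up 238.4000 (V=76.2800), down 126.4000 (V=0.0000). Price 25.3914; hedge Δ=0.6811, bond B=-83.5800.
Self-financing check: at every node Δ·S+B equals the discounted successor values.

(0,0): Delta=0.6811 Bond=-83.5800
V0=25.3914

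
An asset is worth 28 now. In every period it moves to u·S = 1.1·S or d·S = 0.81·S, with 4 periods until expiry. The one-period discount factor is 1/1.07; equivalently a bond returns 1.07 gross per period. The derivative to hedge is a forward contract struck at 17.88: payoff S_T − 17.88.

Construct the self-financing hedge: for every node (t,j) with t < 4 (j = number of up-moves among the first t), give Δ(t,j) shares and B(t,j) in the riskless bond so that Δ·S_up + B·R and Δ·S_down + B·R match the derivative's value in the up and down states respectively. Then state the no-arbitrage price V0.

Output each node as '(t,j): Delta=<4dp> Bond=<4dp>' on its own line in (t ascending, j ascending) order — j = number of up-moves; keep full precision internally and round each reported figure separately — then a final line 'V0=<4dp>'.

Since d<R<u, set p* = (R−d)/(u−d) = 0.8966; price each node as the discounted p*-expectation of its children.
Terminal payoffs: V(4,0)=-5.8269, V(4,1)=-1.5116, V(4,2)=4.3487, V(4,3)=12.3071, V(4,4)=23.1148
Node (3,0) S=14.8803: V=(p*·-1.5116+(1−p*)·-5.8269)/1.07=-1.8299; Δ=(-1.5116−-5.8269)/(16.3684−12.0531)=1.0000; B=V−Δ·S=-16.7103
Node (3,1) S=20.2079: V=(p*·4.3487+(1−p*)·-1.5116)/1.07=3.4976; Δ=(4.3487−-1.5116)/(22.2287−16.3684)=1.0000; B=V−Δ·S=-16.7103
Node (3,2) S=27.4428: V=(p*·12.3071+(1−p*)·4.3487)/1.07=10.7325; Δ=(12.3071−4.3487)/(30.1871−22.2287)=1.0000; B=V−Δ·S=-16.7103
Node (3,3) S=37.2680: V=(p*·23.1148+(1−p*)·12.3071)/1.07=20.5577; Δ=(23.1148−12.3071)/(40.9948−30.1871)=1.0000; B=V−Δ·S=-16.7103
Node (2,0) S=18.3708: V=(p*·3.4976+(1−p*)·-1.8299)/1.07=2.7537; Δ=(3.4976−-1.8299)/(20.2079−14.8803)=1.0000; B=V−Δ·S=-15.6171
Node (2,1) S=24.9480: V=(p*·10.7325+(1−p*)·3.4976)/1.07=9.3309; Δ=(10.7325−3.4976)/(27.4428−20.2079)=1.0000; B=V−Δ·S=-15.6171
Node (2,2) S=33.8800: V=(p*·20.5577+(1−p*)·10.7325)/1.07=18.2629; Δ=(20.5577−10.7325)/(37.2680−27.4428)=1.0000; B=V−Δ·S=-15.6171
Node (1,0) S=22.6800: V=(p*·9.3309+(1−p*)·2.7537)/1.07=8.0846; Δ=(9.3309−2.7537)/(24.9480−18.3708)=1.0000; B=V−Δ·S=-14.5954
Node (1,1) S=30.8000: V=(p*·18.2629+(1−p*)·9.3309)/1.07=16.2046; Δ=(18.2629−9.3309)/(33.8800−24.9480)=1.0000; B=V−Δ·S=-14.5954
Node (0,0) S=28.0000: V=(p*·16.2046+(1−p*)·8.0846)/1.07=14.3594; Δ=(16.2046−8.0846)/(30.8000−22.6800)=1.0000; B=V−Δ·S=-13.6406
Root portfolio cost Δ·28+B reproduces V0=14.3594.

(0,0): Delta=1.0000 Bond=-13.6406
(1,0): Delta=1.0000 Bond=-14.5954
(1,1): Delta=1.0000 Bond=-14.5954
(2,0): Delta=1.0000 Bond=-15.6171
(2,1): Delta=1.0000 Bond=-15.6171
(2,2): Delta=1.0000 Bond=-15.6171
(3,0): Delta=1.0000 Bond=-16.7103
(3,1): Delta=1.0000 Bond=-16.7103
(3,2): Delta=1.0000 Bond=-16.7103
(3,3): Delta=1.0000 Bond=-16.7103
V0=14.3594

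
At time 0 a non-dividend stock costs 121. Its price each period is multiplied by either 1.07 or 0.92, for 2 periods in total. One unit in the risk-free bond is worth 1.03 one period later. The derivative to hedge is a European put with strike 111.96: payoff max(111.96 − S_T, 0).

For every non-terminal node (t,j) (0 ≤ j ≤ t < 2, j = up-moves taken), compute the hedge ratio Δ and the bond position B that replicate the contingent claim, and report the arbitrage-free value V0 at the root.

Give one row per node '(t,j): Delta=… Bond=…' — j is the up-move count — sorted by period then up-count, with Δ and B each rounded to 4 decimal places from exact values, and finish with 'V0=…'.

Under the risk-neutral measure, an up-move has probability p* = (R−d)/(u−d) = 0.7333 and values discount at R = 1.03.
Terminal payoffs: V(2,0)=9.5456, V(2,1)=0.0000, V(2,2)=0.0000
  t=1,j=0: stock 111.3200 → up 119.1124 (V=0.0000), down 102.4144 (V=9.5456). Price 2.4714; hedge Δ=-0.5717, bond B=66.1087.
  t=1,j=1: stock 129.4700 → up 138.5329 (V=0.0000), down 119.1124 (V=0.0000). Price 0.0000; hedge Δ=0.0000, bond B=0.0000.
  t=0,j=0: stock 121.0000 → up 129.4700 (V=0.0000), down 111.3200 (V=2.4714). Price 0.6398; hedge Δ=-0.1362, bond B=17.1155.
Check: Δ(0,0)·S0 + B(0,0) = 0.6398 = V0.

(0,0): Delta=-0.1362 Bond=17.1155
(1,0): Delta=-0.5717 Bond=66.1087
(1,1): Delta=0.0000 Bond=0.0000
V0=0.6398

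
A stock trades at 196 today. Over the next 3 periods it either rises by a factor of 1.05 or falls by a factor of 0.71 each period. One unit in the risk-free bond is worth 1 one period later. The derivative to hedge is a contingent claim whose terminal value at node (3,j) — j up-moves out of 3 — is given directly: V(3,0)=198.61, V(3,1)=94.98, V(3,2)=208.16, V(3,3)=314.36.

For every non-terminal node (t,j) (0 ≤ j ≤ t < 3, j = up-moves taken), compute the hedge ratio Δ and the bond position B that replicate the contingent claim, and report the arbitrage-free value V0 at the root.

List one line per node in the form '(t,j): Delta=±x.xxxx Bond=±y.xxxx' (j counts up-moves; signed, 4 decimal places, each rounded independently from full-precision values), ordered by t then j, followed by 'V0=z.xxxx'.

(0,0): Delta=1.5518 Bond=-36.3905
(1,0): Delta=1.7182 Bond=-59.5458
(1,1): Delta=1.5324 Bond=-32.3982
(2,0): Delta=-3.0848 Bond=415.0138
(2,1): Delta=2.2782 Bond=-141.3665
(2,2): Delta=1.4455 Bond=-13.6106
V0=267.7659

The replicating-portfolio and risk-neutral prices coincide; use p* = (1−0.71)/(1.05−0.71) = 0.8529 for the latter.
Terminal values V(3,·): V(3,0)=198.6100, V(3,1)=94.9800, V(3,2)=208.1600, V(3,3)=314.3600
Node (2,0) S=98.8036: V=(p*·94.9800+(1−p*)·198.6100)/1=110.2197; Δ=(94.9800−198.6100)/(103.7438−70.1506)=-3.0848; B=V−Δ·S=415.0138
Node (2,1) S=146.1180: V=(p*·208.1600+(1−p*)·94.9800)/1=191.5159; Δ=(208.1600−94.9800)/(153.4239−103.7438)=2.2782; B=V−Δ·S=-141.3665
Node (2,2) S=216.0900: V=(p*·314.3600+(1−p*)·208.1600)/1=298.7424; Δ=(314.3600−208.1600)/(226.8945−153.4239)=1.4455; B=V−Δ·S=-13.6106
Node (1,0) S=139.1600: V=(p*·191.5159+(1−p*)·110.2197)/1=179.5606; Δ=(191.5159−110.2197)/(146.1180−98.8036)=1.7182; B=V−Δ·S=-59.5458
Node (1,1) S=205.8000: V=(p*·298.7424+(1−p*)·191.5159)/1=282.9738; Δ=(298.7424−191.5159)/(216.0900−146.1180)=1.5324; B=V−Δ·S=-32.3982
Node (0,0) S=196.0000: V=(p*·282.9738+(1−p*)·179.5606)/1=267.7659; Δ=(282.9738−179.5606)/(205.8000−139.1600)=1.5518; B=V−Δ·S=-36.3905
Each (Δ,B) replicates both successor values, so the strategy is self-financing and V0 is arbitrage-free.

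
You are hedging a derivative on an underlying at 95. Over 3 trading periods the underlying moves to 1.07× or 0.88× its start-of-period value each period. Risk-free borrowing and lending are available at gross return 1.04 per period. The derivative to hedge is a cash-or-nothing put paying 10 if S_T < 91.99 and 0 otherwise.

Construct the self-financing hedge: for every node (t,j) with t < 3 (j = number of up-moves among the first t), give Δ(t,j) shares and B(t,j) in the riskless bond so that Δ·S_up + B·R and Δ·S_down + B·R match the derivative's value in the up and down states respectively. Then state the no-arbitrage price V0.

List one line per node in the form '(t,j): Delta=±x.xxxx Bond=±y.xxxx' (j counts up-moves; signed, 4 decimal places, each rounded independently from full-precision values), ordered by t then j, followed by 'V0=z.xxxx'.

(0,0): Delta=-0.1362 Bond=13.5352
(1,0): Delta=-0.5098 Bond=45.3058
(1,1): Delta=-0.0786 Bond=8.2211
(2,0): Delta=0.0000 Bond=9.6154
(2,1): Delta=-0.5884 Bond=54.1498
(2,2): Delta=0.0000 Bond=0.0000
V0=0.5949

The replicating-portfolio and risk-neutral prices coincide; use p* = (1.04−0.88)/(1.07−0.88) = 0.8421 for the latter.
Terminal payoffs: V(3,0)=10.0000, V(3,1)=10.0000, V(3,2)=0.0000, V(3,3)=0.0000
Node (2,0) S=73.5680: V=(p*·10.0000+(1−p*)·10.0000)/1.04=9.6154; Δ=(10.0000−10.0000)/(78.7178−64.7398)=0.0000; B=V−Δ·S=9.6154
Node (2,1) S=89.4520: V=(p*·0.0000+(1−p*)·10.0000)/1.04=1.5182; Δ=(0.0000−10.0000)/(95.7136−78.7178)=-0.5884; B=V−Δ·S=54.1498
Node (2,2) S=108.7655: V=(p*·0.0000+(1−p*)·0.0000)/1.04=0.0000; Δ=(0.0000−0.0000)/(116.3791−95.7136)=0.0000; B=V−Δ·S=0.0000
Node (1,0) S=83.6000: V=(p*·1.5182+(1−p*)·9.6154)/1.04=2.6892; Δ=(1.5182−9.6154)/(89.4520−73.5680)=-0.5098; B=V−Δ·S=45.3058
Node (1,1) S=101.6500: V=(p*·0.0000+(1−p*)·1.5182)/1.04=0.2305; Δ=(0.0000−1.5182)/(108.7655−89.4520)=-0.0786; B=V−Δ·S=8.2211
Node (0,0) S=95.0000: V=(p*·0.2305+(1−p*)·2.6892)/1.04=0.5949; Δ=(0.2305−2.6892)/(101.6500−83.6000)=-0.1362; B=V−Δ·S=13.5352
Root portfolio cost Δ·95+B reproduces V0=0.5949.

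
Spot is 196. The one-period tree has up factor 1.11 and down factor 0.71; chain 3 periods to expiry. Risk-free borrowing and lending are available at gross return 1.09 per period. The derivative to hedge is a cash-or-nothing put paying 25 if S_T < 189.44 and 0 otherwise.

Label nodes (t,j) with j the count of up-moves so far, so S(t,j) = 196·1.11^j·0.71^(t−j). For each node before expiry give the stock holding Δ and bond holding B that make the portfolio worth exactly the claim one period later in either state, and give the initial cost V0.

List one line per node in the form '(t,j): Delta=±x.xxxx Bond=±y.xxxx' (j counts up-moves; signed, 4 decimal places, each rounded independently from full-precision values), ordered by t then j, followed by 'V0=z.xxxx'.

(0,0): Delta=-0.2422 Bond=50.2293
(1,0): Delta=0.0000 Bond=21.0420
(1,1): Delta=-0.2504 Bond=56.5241
(2,0): Delta=0.0000 Bond=22.9358
(2,1): Delta=0.0000 Bond=22.9358
(2,2): Delta=-0.2588 Bond=63.6468
V0=2.7533

Risk-neutral probability p* = (R−d)/(u−d) = (1.09−0.71)/(1.11−0.71) = 0.9500.
At expiry t=3: V(3,0)=25.0000, V(3,1)=25.0000, V(3,2)=25.0000, V(3,3)=0.0000
Node (2,0) S=98.8036: V=(p*·25.0000+(1−p*)·25.0000)/1.09=22.9358; Δ=(25.0000−25.0000)/(109.6720−70.1506)=0.0000; B=V−Δ·S=22.9358
Node (2,1) S=154.4676: V=(p*·25.0000+(1−p*)·25.0000)/1.09=22.9358; Δ=(25.0000−25.0000)/(171.4590−109.6720)=0.0000; B=V−Δ·S=22.9358
Node (2,2) S=241.4916: V=(p*·0.0000+(1−p*)·25.0000)/1.09=1.1468; Δ=(0.0000−25.0000)/(268.0557−171.4590)=-0.2588; B=V−Δ·S=63.6468
Node (1,0) S=139.1600: V=(p*·22.9358+(1−p*)·22.9358)/1.09=21.0420; Δ=(22.9358−22.9358)/(154.4676−98.8036)=0.0000; B=V−Δ·S=21.0420
Node (1,1) S=217.5600: V=(p*·1.1468+(1−p*)·22.9358)/1.09=2.0516; Δ=(1.1468−22.9358)/(241.4916−154.4676)=-0.2504; B=V−Δ·S=56.5241
Node (0,0) S=196.0000: V=(p*·2.0516+(1−p*)·21.0420)/1.09=2.7533; Δ=(2.0516−21.0420)/(217.5600−139.1600)=-0.2422; B=V−Δ·S=50.2293
Each (Δ,B) replicates both successor values, so the strategy is self-financing and V0 is arbitrage-free.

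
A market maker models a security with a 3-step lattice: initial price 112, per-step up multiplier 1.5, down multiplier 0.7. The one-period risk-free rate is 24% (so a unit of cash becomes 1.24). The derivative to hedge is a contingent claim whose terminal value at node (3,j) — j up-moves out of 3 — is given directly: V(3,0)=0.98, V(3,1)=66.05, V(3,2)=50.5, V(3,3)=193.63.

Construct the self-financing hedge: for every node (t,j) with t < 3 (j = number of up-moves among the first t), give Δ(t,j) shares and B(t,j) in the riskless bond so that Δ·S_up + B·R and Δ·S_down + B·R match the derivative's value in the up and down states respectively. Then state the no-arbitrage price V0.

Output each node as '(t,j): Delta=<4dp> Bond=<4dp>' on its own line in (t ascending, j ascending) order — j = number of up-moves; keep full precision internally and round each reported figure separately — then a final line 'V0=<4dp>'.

No-arbitrage ⇒ martingale measure with p* = (R−d)/(u−d) = 0.6750.
At expiry t=3: V(3,0)=0.9800, V(3,1)=66.0500, V(3,2)=50.5000, V(3,3)=193.6300
Node (2,0) S=54.8800: V=(p*·66.0500+(1−p*)·0.9800)/1.24=36.2115; Δ=(66.0500−0.9800)/(82.3200−38.4160)=1.4821; B=V−Δ·S=-45.1260
Node (2,1) S=117.6000: V=(p*·50.5000+(1−p*)·66.0500)/1.24=44.8014; Δ=(50.5000−66.0500)/(176.4000−82.3200)=-0.1653; B=V−Δ·S=64.2389
Node (2,2) S=252.0000: V=(p*·193.6300+(1−p*)·50.5000)/1.24=118.6393; Δ=(193.6300−50.5000)/(378.0000−176.4000)=0.7100; B=V−Δ·S=-60.2732
Node (1,0) S=78.4000: V=(p*·44.8014+(1−p*)·36.2115)/1.24=33.8788; Δ=(44.8014−36.2115)/(117.6000−54.8800)=0.1370; B=V−Δ·S=23.1414
Node (1,1) S=168.0000: V=(p*·118.6393+(1−p*)·44.8014)/1.24=76.3242; Δ=(118.6393−44.8014)/(252.0000−117.6000)=0.5494; B=V−Δ·S=-15.9732
Node (0,0) S=112.0000: V=(p*·76.3242+(1−p*)·33.8788)/1.24=50.4270; Δ=(76.3242−33.8788)/(168.0000−78.4000)=0.4737; B=V−Δ·S=-2.6298
Each (Δ,B) replicates both successor values, so the strategy is self-financing and V0 is arbitrage-free.

(0,0): Delta=0.4737 Bond=-2.6298
(1,0): Delta=0.1370 Bond=23.1414
(1,1): Delta=0.5494 Bond=-15.9732
(2,0): Delta=1.4821 Bond=-45.1260
(2,1): Delta=-0.1653 Bond=64.2389
(2,2): Delta=0.7100 Bond=-60.2732
V0=50.4270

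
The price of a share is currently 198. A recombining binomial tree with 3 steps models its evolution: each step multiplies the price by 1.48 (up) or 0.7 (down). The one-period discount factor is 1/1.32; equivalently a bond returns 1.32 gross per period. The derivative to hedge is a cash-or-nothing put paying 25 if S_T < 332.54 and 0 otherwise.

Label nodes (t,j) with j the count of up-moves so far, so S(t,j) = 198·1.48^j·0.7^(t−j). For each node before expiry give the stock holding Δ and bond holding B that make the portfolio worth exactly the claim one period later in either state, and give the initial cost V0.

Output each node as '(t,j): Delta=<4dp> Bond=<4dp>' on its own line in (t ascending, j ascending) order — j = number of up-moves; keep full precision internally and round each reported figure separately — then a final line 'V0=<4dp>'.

(0,0): Delta=-0.0587 Bond=17.0331
(1,0): Delta=0.0000 Bond=14.3480
(1,1): Delta=-0.0659 Bond=24.5831
(2,0): Delta=0.0000 Bond=18.9394
(2,1): Delta=0.0000 Bond=18.9394
(2,2): Delta=-0.0739 Bond=35.9363
V0=5.4108

No-arbitrage ⇒ martingale measure with p* = (R−d)/(u−d) = 0.7949.
At expiry t=3: V(3,0)=25.0000, V(3,1)=25.0000, V(3,2)=25.0000, V(3,3)=0.0000
(2,0): S=97.0200. Δ = (V_up−V_dn)/(S_up−S_dn) = (25.0000−25.0000)/(143.5896−67.9140) = 0.0000. V = [p*·25.0000 + (1−p*)·25.0000]/1.32 = 18.9394. B = V − Δ·S = 18.9394.
(2,1): S=205.1280. Δ = (V_up−V_dn)/(S_up−S_dn) = (25.0000−25.0000)/(303.5894−143.5896) = 0.0000. V = [p*·25.0000 + (1−p*)·25.0000]/1.32 = 18.9394. B = V − Δ·S = 18.9394.
(2,2): S=433.6992. Δ = (V_up−V_dn)/(S_up−S_dn) = (0.0000−25.0000)/(641.8748−303.5894) = -0.0739. V = [p*·0.0000 + (1−p*)·25.0000]/1.32 = 3.8850. B = V − Δ·S = 35.9363.
(1,0): S=138.6000. Δ = (V_up−V_dn)/(S_up−S_dn) = (18.9394−18.9394)/(205.1280−97.0200) = 0.0000. V = [p*·18.9394 + (1−p*)·18.9394]/1.32 = 14.3480. B = V − Δ·S = 14.3480.
(1,1): S=293.0400. Δ = (V_up−V_dn)/(S_up−S_dn) = (3.8850−18.9394)/(433.6992−205.1280) = -0.0659. V = [p*·3.8850 + (1−p*)·18.9394]/1.32 = 5.2826. B = V − Δ·S = 24.5831.
(0,0): S=198.0000. Δ = (V_up−V_dn)/(S_up−S_dn) = (5.2826−14.3480)/(293.0400−138.6000) = -0.0587. V = [p*·5.2826 + (1−p*)·14.3480]/1.32 = 5.4108. B = V − Δ·S = 17.0331.
Self-financing check: at every node Δ·S+B equals the discounted successor values.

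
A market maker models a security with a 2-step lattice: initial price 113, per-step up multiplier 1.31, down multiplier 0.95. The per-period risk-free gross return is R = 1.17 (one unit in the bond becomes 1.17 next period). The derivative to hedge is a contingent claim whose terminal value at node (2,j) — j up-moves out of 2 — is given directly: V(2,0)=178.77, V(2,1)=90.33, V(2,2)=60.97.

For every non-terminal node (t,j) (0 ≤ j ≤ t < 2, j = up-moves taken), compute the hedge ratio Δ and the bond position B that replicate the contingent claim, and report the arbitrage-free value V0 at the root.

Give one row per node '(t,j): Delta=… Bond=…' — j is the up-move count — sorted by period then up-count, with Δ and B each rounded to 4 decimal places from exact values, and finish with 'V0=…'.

The replicating-portfolio and risk-neutral prices coincide; use p* = (1.17−0.95)/(1.31−0.95) = 0.6111 for the latter.
Terminal values V(2,·): V(2,0)=178.7700, V(2,1)=90.3300, V(2,2)=60.9700
Node (1,0) S=107.3500: V=(p*·90.3300+(1−p*)·178.7700)/1.17=106.6011; Δ=(90.3300−178.7700)/(140.6285−101.9825)=-2.2885; B=V−Δ·S=352.2678
Node (1,1) S=148.0300: V=(p*·60.9700+(1−p*)·90.3300)/1.17=61.8699; Δ=(60.9700−90.3300)/(193.9193−140.6285)=-0.5509; B=V−Δ·S=143.4255
Node (0,0) S=113.0000: V=(p*·61.8699+(1−p*)·106.6011)/1.17=67.7482; Δ=(61.8699−106.6011)/(148.0300−107.3500)=-1.0996; B=V−Δ·S=192.0016
Each (Δ,B) replicates both successor values, so the strategy is self-financing and V0 is arbitrage-free.

(0,0): Delta=-1.0996 Bond=192.0016
(1,0): Delta=-2.2885 Bond=352.2678
(1,1): Delta=-0.5509 Bond=143.4255
V0=67.7482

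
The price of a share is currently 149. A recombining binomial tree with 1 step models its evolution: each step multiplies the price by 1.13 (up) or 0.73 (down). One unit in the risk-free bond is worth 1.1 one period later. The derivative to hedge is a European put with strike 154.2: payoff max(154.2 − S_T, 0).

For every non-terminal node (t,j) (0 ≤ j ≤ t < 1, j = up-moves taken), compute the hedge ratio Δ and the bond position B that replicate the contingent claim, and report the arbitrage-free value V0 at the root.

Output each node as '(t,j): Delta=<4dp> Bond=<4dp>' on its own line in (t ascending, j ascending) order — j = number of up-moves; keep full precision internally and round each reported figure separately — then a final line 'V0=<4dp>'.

Since d<R<u, set p* = (R−d)/(u−d) = 0.9250; price each node as the discounted p*-expectation of its children.
At expiry t=1: V(1,0)=45.4300, V(1,1)=0.0000
(0,0): S=149.0000. Δ = (V_up−V_dn)/(S_up−S_dn) = (0.0000−45.4300)/(168.3700−108.7700) = -0.7622. V = [p*·0.0000 + (1−p*)·45.4300]/1.1 = 3.0975. B = V − Δ·S = 116.6725.
The time-0 hedge costs 3.0975, which is the no-arbitrage price.

(0,0): Delta=-0.7622 Bond=116.6725
V0=3.0975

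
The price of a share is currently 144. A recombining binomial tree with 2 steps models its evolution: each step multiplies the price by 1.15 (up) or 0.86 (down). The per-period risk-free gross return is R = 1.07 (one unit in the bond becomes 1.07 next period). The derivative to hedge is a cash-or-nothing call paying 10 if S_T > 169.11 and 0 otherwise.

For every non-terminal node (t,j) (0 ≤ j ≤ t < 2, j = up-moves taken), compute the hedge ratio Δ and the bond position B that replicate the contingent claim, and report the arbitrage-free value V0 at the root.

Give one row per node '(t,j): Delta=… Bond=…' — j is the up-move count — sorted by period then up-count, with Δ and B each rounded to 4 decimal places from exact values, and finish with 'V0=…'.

(0,0): Delta=0.1621 Bond=-18.7566
(1,0): Delta=0.0000 Bond=0.0000
(1,1): Delta=0.2082 Bond=-27.7151
V0=4.5801

Risk-neutral probability p* = (R−d)/(u−d) = (1.07−0.86)/(1.15−0.86) = 0.7241.
Terminal values V(2,·): V(2,0)=0.0000, V(2,1)=0.0000, V(2,2)=10.0000
Node (1,0) S=123.8400: V=(p*·0.0000+(1−p*)·0.0000)/1.07=0.0000; Δ=(0.0000−0.0000)/(142.4160−106.5024)=0.0000; B=V−Δ·S=0.0000
Node (1,1) S=165.6000: V=(p*·10.0000+(1−p*)·0.0000)/1.07=6.7676; Δ=(10.0000−0.0000)/(190.4400−142.4160)=0.2082; B=V−Δ·S=-27.7151
Node (0,0) S=144.0000: V=(p*·6.7676+(1−p*)·0.0000)/1.07=4.5801; Δ=(6.7676−0.0000)/(165.6000−123.8400)=0.1621; B=V−Δ·S=-18.7566
The time-0 hedge costs 4.5801, which is the no-arbitrage price.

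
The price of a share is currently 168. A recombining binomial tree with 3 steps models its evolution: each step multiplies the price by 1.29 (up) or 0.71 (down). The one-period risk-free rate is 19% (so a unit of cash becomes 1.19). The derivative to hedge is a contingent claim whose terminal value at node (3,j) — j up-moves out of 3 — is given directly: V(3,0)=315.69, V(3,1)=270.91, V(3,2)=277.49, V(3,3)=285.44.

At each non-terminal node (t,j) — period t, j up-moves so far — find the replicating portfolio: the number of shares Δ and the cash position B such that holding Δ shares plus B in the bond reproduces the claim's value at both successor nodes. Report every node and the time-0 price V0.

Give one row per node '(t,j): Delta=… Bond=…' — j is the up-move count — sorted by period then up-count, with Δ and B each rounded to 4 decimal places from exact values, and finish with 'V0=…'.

Since d<R<u, set p* = (R−d)/(u−d) = 0.8276; price each node as the discounted p*-expectation of its children.
Terminal values V(3,·): V(3,0)=315.6900, V(3,1)=270.9100, V(3,2)=277.4900, V(3,3)=285.4400
  t=2,j=0: stock 84.6888 → up 109.2486 (V=270.9100), down 60.1290 (V=315.6900). Price 234.1434; hedge Δ=-0.9117, bond B=311.3503.
  t=2,j=1: stock 153.8712 → up 198.4938 (V=277.4900), down 109.2486 (V=270.9100). Price 232.2315; hedge Δ=0.0737, bond B=220.8867.
  t=2,j=2: stock 279.5688 → up 360.6438 (V=285.4400), down 198.4938 (V=277.4900). Price 238.7137; hedge Δ=0.0490, bond B=225.0068.
  t=1,j=0: stock 119.2800 → up 153.8712 (V=232.2315), down 84.6888 (V=234.1434). Price 195.4296; hedge Δ=-0.0276, bond B=198.7259.
  t=1,j=1: stock 216.7200 → up 279.5688 (V=238.7137), down 153.8712 (V=232.2315). Price 199.6606; hedge Δ=0.0516, bond B=188.4844.
  t=0,j=0: stock 168.0000 → up 216.7200 (V=199.6606), down 119.2800 (V=195.4296). Price 167.1690; hedge Δ=0.0434, bond B=159.8741.
Self-financing check: at every node Δ·S+B equals the discounted successor values.

(0,0): Delta=0.0434 Bond=159.8741
(1,0): Delta=-0.0276 Bond=198.7259
(1,1): Delta=0.0516 Bond=188.4844
(2,0): Delta=-0.9117 Bond=311.3503
(2,1): Delta=0.0737 Bond=220.8867
(2,2): Delta=0.0490 Bond=225.0068
V0=167.1690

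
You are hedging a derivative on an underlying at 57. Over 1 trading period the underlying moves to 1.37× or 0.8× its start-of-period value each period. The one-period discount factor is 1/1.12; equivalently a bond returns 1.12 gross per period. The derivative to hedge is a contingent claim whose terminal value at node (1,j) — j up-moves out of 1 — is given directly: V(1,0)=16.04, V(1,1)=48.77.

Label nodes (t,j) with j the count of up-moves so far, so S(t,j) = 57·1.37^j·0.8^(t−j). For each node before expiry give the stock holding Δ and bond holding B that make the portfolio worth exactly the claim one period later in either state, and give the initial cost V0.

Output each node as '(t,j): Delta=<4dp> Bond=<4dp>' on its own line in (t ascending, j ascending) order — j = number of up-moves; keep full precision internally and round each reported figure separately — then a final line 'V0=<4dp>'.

No-arbitrage ⇒ martingale measure with p* = (R−d)/(u−d) = 0.5614.
At expiry t=1: V(1,0)=16.0400, V(1,1)=48.7700
(0,0): S=57.0000. Δ = (V_up−V_dn)/(S_up−S_dn) = (48.7700−16.0400)/(78.0900−45.6000) = 1.0074. V = [p*·48.7700 + (1−p*)·16.0400]/1.12 = 30.7274. B = V − Δ·S = -26.6936.
Self-financing check: at every node Δ·S+B equals the discounted successor values.

(0,0): Delta=1.0074 Bond=-26.6936
V0=30.7274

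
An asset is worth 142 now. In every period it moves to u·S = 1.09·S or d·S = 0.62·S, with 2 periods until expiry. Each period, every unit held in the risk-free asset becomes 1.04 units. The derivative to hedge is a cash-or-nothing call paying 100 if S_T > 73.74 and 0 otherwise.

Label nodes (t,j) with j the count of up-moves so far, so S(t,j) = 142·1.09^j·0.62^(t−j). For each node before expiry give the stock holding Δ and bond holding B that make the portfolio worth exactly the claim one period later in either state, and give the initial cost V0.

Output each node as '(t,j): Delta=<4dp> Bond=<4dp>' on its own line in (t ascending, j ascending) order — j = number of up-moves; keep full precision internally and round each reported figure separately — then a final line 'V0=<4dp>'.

(0,0): Delta=0.1533 Bond=69.6452
(1,0): Delta=2.4167 Bond=-126.8412
(1,1): Delta=0.0000 Bond=96.1538
V0=91.4093

Under the risk-neutral measure, an up-move has probability p* = (R−d)/(u−d) = 0.8936 and values discount at R = 1.04.
At expiry t=2: V(2,0)=0.0000, V(2,1)=100.0000, V(2,2)=100.0000
(1,0): S=88.0400. Δ = (V_up−V_dn)/(S_up−S_dn) = (100.0000−0.0000)/(95.9636−54.5848) = 2.4167. V = [p*·100.0000 + (1−p*)·0.0000]/1.04 = 85.9247. B = V − Δ·S = -126.8412.
(1,1): S=154.7800. Δ = (V_up−V_dn)/(S_up−S_dn) = (100.0000−100.0000)/(168.7102−95.9636) = 0.0000. V = [p*·100.0000 + (1−p*)·100.0000]/1.04 = 96.1538. B = V − Δ·S = 96.1538.
(0,0): S=142.0000. Δ = (V_up−V_dn)/(S_up−S_dn) = (96.1538−85.9247)/(154.7800−88.0400) = 0.1533. V = [p*·96.1538 + (1−p*)·85.9247]/1.04 = 91.4093. B = V − Δ·S = 69.6452.
Root portfolio cost Δ·142+B reproduces V0=91.4093.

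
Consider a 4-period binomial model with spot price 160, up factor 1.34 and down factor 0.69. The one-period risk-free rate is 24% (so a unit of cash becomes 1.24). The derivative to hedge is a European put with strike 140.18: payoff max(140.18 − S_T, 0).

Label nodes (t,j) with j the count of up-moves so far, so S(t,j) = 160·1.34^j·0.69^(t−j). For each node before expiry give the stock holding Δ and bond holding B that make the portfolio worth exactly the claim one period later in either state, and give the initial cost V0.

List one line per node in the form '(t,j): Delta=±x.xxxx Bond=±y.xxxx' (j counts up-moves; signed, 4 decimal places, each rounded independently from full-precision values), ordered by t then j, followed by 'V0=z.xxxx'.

Under the risk-neutral measure, an up-move has probability p* = (R−d)/(u−d) = 0.8462 and values discount at R = 1.24.
Terminal payoffs: V(4,0)=103.9126, V(4,1)=69.7477, V(4,2)=3.3984, V(4,3)=0.0000, V(4,4)=0.0000
  t=3,j=0: stock 52.5614 → up 70.4323 (V=69.7477), down 36.2674 (V=103.9126). Price 60.4869; hedge Δ=-1.0000, bond B=113.0484.
  t=3,j=1: stock 102.0758 → up 136.7816 (V=3.3984), down 70.4323 (V=69.7477). Price 10.9725; hedge Δ=-1.0000, bond B=113.0484.
  t=3,j=2: stock 198.2342 → up 265.6339 (V=0.0000), down 136.7816 (V=3.3984). Price 0.4216; hedge Δ=-0.0264, bond B=5.6499.
  t=3,j=3: stock 384.9766 → up 515.8687 (V=0.0000), down 265.6339 (V=0.0000). Price 0.0000; hedge Δ=0.0000, bond B=0.0000.
  t=2,j=0: stock 76.1760 → up 102.0758 (V=10.9725), down 52.5614 (V=60.4869). Price 14.9921; hedge Δ=-1.0000, bond B=91.1681.
  t=2,j=1: stock 147.9360 → up 198.2342 (V=0.4216), down 102.0758 (V=10.9725). Price 1.6491; hedge Δ=-0.1097, bond B=17.8812.
  t=2,j=2: stock 287.2960 → up 384.9766 (V=0.0000), down 198.2342 (V=0.4216). Price 0.0523; hedge Δ=-0.0023, bond B=0.7010.
  t=1,j=0: stock 110.4000 → up 147.9360 (V=1.6491), down 76.1760 (V=14.9921). Price 2.9854; hedge Δ=-0.1859, bond B=23.5130.
  t=1,j=1: stock 214.4000 → up 287.2960 (V=0.0523), down 147.9360 (V=1.6491). Price 0.2403; hedge Δ=-0.0115, bond B=2.6969.
  t=0,j=0: stock 160.0000 → up 214.4000 (V=0.2403), down 110.4000 (V=2.9854). Price 0.5344; hedge Δ=-0.0264, bond B=4.7575.
Each (Δ,B) replicates both successor values, so the strategy is self-financing and V0 is arbitrage-free.

(0,0): Delta=-0.0264 Bond=4.7575
(1,0): Delta=-0.1859 Bond=23.5130
(1,1): Delta=-0.0115 Bond=2.6969
(2,0): Delta=-1.0000 Bond=91.1681
(2,1): Delta=-0.1097 Bond=17.8812
(2,2): Delta=-0.0023 Bond=0.7010
(3,0): Delta=-1.0000 Bond=113.0484
(3,1): Delta=-1.0000 Bond=113.0484
(3,2): Delta=-0.0264 Bond=5.6499
(3,3): Delta=0.0000 Bond=0.0000
V0=0.5344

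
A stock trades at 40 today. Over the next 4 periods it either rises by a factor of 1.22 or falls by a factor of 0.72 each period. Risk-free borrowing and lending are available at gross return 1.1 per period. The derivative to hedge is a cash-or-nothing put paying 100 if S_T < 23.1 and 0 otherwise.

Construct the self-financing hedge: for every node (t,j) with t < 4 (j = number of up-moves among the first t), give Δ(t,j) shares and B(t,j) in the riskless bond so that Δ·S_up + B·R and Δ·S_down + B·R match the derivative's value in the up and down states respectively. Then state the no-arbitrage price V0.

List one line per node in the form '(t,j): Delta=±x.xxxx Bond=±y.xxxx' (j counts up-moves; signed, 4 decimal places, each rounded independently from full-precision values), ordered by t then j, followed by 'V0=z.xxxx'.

(0,0): Delta=-0.4933 Bond=22.8307
(1,0): Delta=-2.0937 Bond=71.2030
(1,1): Delta=-0.1951 Bond=10.5593
(2,0): Delta=-6.6639 Bond=173.0909
(2,1): Delta=-1.2419 Bond=48.3967
(2,2): Delta=0.0000 Bond=0.0000
(3,0): Delta=0.0000 Bond=90.9091
(3,1): Delta=-7.9058 Bond=221.8182
(3,2): Delta=0.0000 Bond=0.0000
(3,3): Delta=0.0000 Bond=0.0000
V0=3.0970

Risk-neutral probability p* = (R−d)/(u−d) = (1.1−0.72)/(1.22−0.72) = 0.7600.
Payoff layer (t=4): V(4,0)=100.0000, V(4,1)=100.0000, V(4,2)=0.0000, V(4,3)=0.0000, V(4,4)=0.0000
(3,0): S=14.9299. Δ = (V_up−V_dn)/(S_up−S_dn) = (100.0000−100.0000)/(18.2145−10.7495) = 0.0000. V = [p*·100.0000 + (1−p*)·100.0000]/1.1 = 90.9091. B = V − Δ·S = 90.9091.
(3,1): S=25.2979. Δ = (V_up−V_dn)/(S_up−S_dn) = (0.0000−100.0000)/(30.8635−18.2145) = -7.9058. V = [p*·0.0000 + (1−p*)·100.0000]/1.1 = 21.8182. B = V − Δ·S = 221.8182.
(3,2): S=42.8659. Δ = (V_up−V_dn)/(S_up−S_dn) = (0.0000−0.0000)/(52.2964−30.8635) = 0.0000. V = [p*·0.0000 + (1−p*)·0.0000]/1.1 = 0.0000. B = V − Δ·S = 0.0000.
(3,3): S=72.6339. Δ = (V_up−V_dn)/(S_up−S_dn) = (0.0000−0.0000)/(88.6134−52.2964) = 0.0000. V = [p*·0.0000 + (1−p*)·0.0000]/1.1 = 0.0000. B = V − Δ·S = 0.0000.
(2,0): S=20.7360. Δ = (V_up−V_dn)/(S_up−S_dn) = (21.8182−90.9091)/(25.2979−14.9299) = -6.6639. V = [p*·21.8182 + (1−p*)·90.9091]/1.1 = 34.9091. B = V − Δ·S = 173.0909.
(2,1): S=35.1360. Δ = (V_up−V_dn)/(S_up−S_dn) = (0.0000−21.8182)/(42.8659−25.2979) = -1.2419. V = [p*·0.0000 + (1−p*)·21.8182]/1.1 = 4.7603. B = V − Δ·S = 48.3967.
(2,2): S=59.5360. Δ = (V_up−V_dn)/(S_up−S_dn) = (0.0000−0.0000)/(72.6339−42.8659) = 0.0000. V = [p*·0.0000 + (1−p*)·0.0000]/1.1 = 0.0000. B = V − Δ·S = 0.0000.
(1,0): S=28.8000. Δ = (V_up−V_dn)/(S_up−S_dn) = (4.7603−34.9091)/(35.1360−20.7360) = -2.0937. V = [p*·4.7603 + (1−p*)·34.9091]/1.1 = 10.9055. B = V − Δ·S = 71.2030.
(1,1): S=48.8000. Δ = (V_up−V_dn)/(S_up−S_dn) = (0.0000−4.7603)/(59.5360−35.1360) = -0.1951. V = [p*·0.0000 + (1−p*)·4.7603]/1.1 = 1.0386. B = V − Δ·S = 10.5593.
(0,0): S=40.0000. Δ = (V_up−V_dn)/(S_up−S_dn) = (1.0386−10.9055)/(48.8000−28.8000) = -0.4933. V = [p*·1.0386 + (1−p*)·10.9055]/1.1 = 3.0970. B = V − Δ·S = 22.8307.
Each (Δ,B) replicates both successor values, so the strategy is self-financing and V0 is arbitrage-free.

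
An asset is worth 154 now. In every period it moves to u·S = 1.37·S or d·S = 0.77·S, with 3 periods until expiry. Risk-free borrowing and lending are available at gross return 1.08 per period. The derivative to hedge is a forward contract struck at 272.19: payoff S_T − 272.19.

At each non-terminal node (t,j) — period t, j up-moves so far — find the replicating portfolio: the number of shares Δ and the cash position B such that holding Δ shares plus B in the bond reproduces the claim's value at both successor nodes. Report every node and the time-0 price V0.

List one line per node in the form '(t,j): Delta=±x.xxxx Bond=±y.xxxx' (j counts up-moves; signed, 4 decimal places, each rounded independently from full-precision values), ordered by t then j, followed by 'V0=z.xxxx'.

(0,0): Delta=1.0000 Bond=-216.0732
(1,0): Delta=1.0000 Bond=-233.3591
(1,1): Delta=1.0000 Bond=-233.3591
(2,0): Delta=1.0000 Bond=-252.0278
(2,1): Delta=1.0000 Bond=-252.0278
(2,2): Delta=1.0000 Bond=-252.0278
V0=-62.0732

Under the risk-neutral measure, an up-move has probability p* = (R−d)/(u−d) = 0.5167 and values discount at R = 1.08.
At expiry t=3: V(3,0)=-201.8839, V(3,1)=-147.1000, V(3,2)=-49.6272, V(3,3)=123.7984
(2,0): S=91.3066. Δ = (V_up−V_dn)/(S_up−S_dn) = (-147.1000−-201.8839)/(125.0900−70.3061) = 1.0000. V = [p*·-147.1000 + (1−p*)·-201.8839]/1.08 = -160.7212. B = V − Δ·S = -252.0278.
(2,1): S=162.4546. Δ = (V_up−V_dn)/(S_up−S_dn) = (-49.6272−-147.1000)/(222.5628−125.0900) = 1.0000. V = [p*·-49.6272 + (1−p*)·-147.1000]/1.08 = -89.5732. B = V − Δ·S = -252.0278.
(2,2): S=289.0426. Δ = (V_up−V_dn)/(S_up−S_dn) = (123.7984−-49.6272)/(395.9884−222.5628) = 1.0000. V = [p*·123.7984 + (1−p*)·-49.6272]/1.08 = 37.0148. B = V − Δ·S = -252.0278.
(1,0): S=118.5800. Δ = (V_up−V_dn)/(S_up−S_dn) = (-89.5732−-160.7212)/(162.4546−91.3066) = 1.0000. V = [p*·-89.5732 + (1−p*)·-160.7212]/1.08 = -114.7791. B = V − Δ·S = -233.3591.
(1,1): S=210.9800. Δ = (V_up−V_dn)/(S_up−S_dn) = (37.0148−-89.5732)/(289.0426−162.4546) = 1.0000. V = [p*·37.0148 + (1−p*)·-89.5732]/1.08 = -22.3791. B = V − Δ·S = -233.3591.
(0,0): S=154.0000. Δ = (V_up−V_dn)/(S_up−S_dn) = (-22.3791−-114.7791)/(210.9800−118.5800) = 1.0000. V = [p*·-22.3791 + (1−p*)·-114.7791]/1.08 = -62.0732. B = V − Δ·S = -216.0732.
Each (Δ,B) replicates both successor values, so the strategy is self-financing and V0 is arbitrage-free.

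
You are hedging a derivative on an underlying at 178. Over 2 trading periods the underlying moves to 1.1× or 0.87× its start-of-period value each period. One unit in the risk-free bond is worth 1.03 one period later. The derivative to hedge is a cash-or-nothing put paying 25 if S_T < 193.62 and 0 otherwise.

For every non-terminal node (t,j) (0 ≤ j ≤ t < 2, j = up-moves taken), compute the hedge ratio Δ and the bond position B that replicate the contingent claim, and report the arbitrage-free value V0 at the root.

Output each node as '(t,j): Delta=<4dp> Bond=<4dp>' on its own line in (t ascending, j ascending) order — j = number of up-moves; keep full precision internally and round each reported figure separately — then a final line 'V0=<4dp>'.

(0,0): Delta=-0.4124 Bond=85.5731
(1,0): Delta=0.0000 Bond=24.2718
(1,1): Delta=-0.5551 Bond=116.0827
V0=12.1611

Under the risk-neutral measure, an up-move has probability p* = (R−d)/(u−d) = 0.6957 and values discount at R = 1.03.
Payoff layer (t=2): V(2,0)=25.0000, V(2,1)=25.0000, V(2,2)=0.0000
Node (1,0) S=154.8600: V=(p*·25.0000+(1−p*)·25.0000)/1.03=24.2718; Δ=(25.0000−25.0000)/(170.3460−134.7282)=0.0000; B=V−Δ·S=24.2718
Node (1,1) S=195.8000: V=(p*·0.0000+(1−p*)·25.0000)/1.03=7.3871; Δ=(0.0000−25.0000)/(215.3800−170.3460)=-0.5551; B=V−Δ·S=116.0827
Node (0,0) S=178.0000: V=(p*·7.3871+(1−p*)·24.2718)/1.03=12.1611; Δ=(7.3871−24.2718)/(195.8000−154.8600)=-0.4124; B=V−Δ·S=85.5731
Each (Δ,B) replicates both successor values, so the strategy is self-financing and V0 is arbitrage-free.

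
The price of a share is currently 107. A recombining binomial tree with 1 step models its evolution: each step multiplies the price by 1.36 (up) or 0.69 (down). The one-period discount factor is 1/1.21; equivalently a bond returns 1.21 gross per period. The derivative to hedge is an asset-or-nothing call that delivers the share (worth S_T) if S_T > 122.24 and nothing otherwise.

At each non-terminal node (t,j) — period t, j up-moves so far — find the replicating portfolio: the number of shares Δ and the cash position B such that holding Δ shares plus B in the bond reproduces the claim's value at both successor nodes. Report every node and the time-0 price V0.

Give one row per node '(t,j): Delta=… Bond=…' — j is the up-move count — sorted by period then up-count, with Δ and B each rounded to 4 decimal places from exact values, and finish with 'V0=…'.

The replicating-portfolio and risk-neutral prices coincide; use p* = (1.21−0.69)/(1.36−0.69) = 0.7761 for the latter.
Payoff layer (t=1): V(1,0)=0.0000, V(1,1)=145.5200
Node (0,0) S=107.0000: V=(p*·145.5200+(1−p*)·0.0000)/1.21=93.3396; Δ=(145.5200−0.0000)/(145.5200−73.8300)=2.0299; B=V−Δ·S=-123.8544
Check: Δ(0,0)·S0 + B(0,0) = 93.3396 = V0.

(0,0): Delta=2.0299 Bond=-123.8544
V0=93.3396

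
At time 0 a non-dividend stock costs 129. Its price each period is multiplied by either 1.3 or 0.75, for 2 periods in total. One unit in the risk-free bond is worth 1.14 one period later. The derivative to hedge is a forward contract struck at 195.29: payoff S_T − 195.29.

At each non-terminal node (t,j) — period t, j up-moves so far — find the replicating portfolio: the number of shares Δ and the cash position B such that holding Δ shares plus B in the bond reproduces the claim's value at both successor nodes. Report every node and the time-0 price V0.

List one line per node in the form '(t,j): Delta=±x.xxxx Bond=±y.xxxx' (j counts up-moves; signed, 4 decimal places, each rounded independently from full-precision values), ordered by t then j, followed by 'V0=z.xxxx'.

The replicating-portfolio and risk-neutral prices coincide; use p* = (1.14−0.75)/(1.3−0.75) = 0.7091 for the latter.
At expiry t=2: V(2,0)=-122.7275, V(2,1)=-69.5150, V(2,2)=22.7200
  t=1,j=0: stock 96.7500 → up 125.7750 (V=-69.5150), down 72.5625 (V=-122.7275). Price -74.5570; hedge Δ=1.0000, bond B=-171.3070.
  t=1,j=1: stock 167.7000 → up 218.0100 (V=22.7200), down 125.7750 (V=-69.5150). Price -3.6070; hedge Δ=1.0000, bond B=-171.3070.
  t=0,j=0: stock 129.0000 → up 167.7000 (V=-3.6070), down 96.7500 (V=-74.5570). Price -21.2693; hedge Δ=1.0000, bond B=-150.2693.
Each (Δ,B) replicates both successor values, so the strategy is self-financing and V0 is arbitrage-free.

(0,0): Delta=1.0000 Bond=-150.2693
(1,0): Delta=1.0000 Bond=-171.3070
(1,1): Delta=1.0000 Bond=-171.3070
V0=-21.2693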